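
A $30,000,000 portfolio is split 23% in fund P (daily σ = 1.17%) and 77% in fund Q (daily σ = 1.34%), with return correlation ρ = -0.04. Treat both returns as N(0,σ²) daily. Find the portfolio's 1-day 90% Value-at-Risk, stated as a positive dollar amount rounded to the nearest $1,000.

σ_p² = 0.23²·1.17² + 0.77²·1.34² + 2·-0.04·0.23·0.77·1.17·1.34 = 1.1148 (%²).
σ_p = √1.1148 = 1.056%.
At 90%, z = 1.282.
VaR = 1.282 × 1.056% = 1.354%; on $30,000,000 that is $406,200.

$406,000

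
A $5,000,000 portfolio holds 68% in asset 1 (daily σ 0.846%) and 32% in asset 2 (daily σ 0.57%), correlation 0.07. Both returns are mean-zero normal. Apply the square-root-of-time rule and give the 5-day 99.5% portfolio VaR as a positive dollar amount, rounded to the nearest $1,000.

$177,000

σ_p = √(0.68²·0.846² + 0.32²·0.57² + 2·0.07·0.68·0.32·0.846·0.57) = 0.616%.
σ_{5d} = 0.616% × √5 = 1.377%.
z(99.5%) = 2.576.
VaR = 2.576 × 1.377% = 3.547%; on $5,000,000 that is $177,350.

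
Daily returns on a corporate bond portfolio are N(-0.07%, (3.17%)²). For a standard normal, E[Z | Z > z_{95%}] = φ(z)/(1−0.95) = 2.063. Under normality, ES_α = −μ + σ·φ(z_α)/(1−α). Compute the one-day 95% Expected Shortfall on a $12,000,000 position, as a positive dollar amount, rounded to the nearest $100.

ES = −(-0.07%) + 3.17% × 2.063 = 6.610%.
On $12,000,000: 0.06610 × $12,000,000 = $793,200.

$793,200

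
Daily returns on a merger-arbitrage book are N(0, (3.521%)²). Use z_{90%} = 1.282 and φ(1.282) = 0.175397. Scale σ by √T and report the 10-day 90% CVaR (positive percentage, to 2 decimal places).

σ_{10d} = 3.521% × √10 = 11.134%.
ES multiplier = φ(z)/(1−α) = 0.175397/0.1 = 1.754.
ES = 11.134% × 1.754 = 19.529%.

19.53%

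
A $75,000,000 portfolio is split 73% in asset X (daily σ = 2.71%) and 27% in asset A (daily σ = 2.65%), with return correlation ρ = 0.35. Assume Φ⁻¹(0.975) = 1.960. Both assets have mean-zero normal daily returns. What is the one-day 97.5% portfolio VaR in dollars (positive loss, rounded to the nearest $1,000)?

$3,421,000

σ_p² = 0.73²·2.71² + 0.27²·2.65² + 2·0.35·0.73·0.27·2.71·2.65 = 5.4164 (%²).
σ_p = √5.4164 = 2.327%.
VaR = 1.960 × 2.327% = 4.561%; on $75,000,000 that is $3,420,750.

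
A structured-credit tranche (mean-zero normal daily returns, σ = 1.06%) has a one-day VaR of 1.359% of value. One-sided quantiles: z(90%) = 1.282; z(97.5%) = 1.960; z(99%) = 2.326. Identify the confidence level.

Implied z = VaR/σ = 1.359 / 1.06 = 1.282.
This matches z(90%) = 1.282.

90%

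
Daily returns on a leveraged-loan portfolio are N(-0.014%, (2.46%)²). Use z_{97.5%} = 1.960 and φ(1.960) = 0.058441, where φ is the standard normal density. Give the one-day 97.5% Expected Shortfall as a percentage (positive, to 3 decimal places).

Tail multiplier: φ(z)/(1−α) = 0.058441 / 0.025 = 2.338.
ES = −(-0.014%) + 2.46% × 2.338 = 5.765%.

5.765%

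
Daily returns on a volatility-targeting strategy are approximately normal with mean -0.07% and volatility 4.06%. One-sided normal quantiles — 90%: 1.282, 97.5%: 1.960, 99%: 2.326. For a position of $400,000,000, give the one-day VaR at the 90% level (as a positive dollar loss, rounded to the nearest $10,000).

VaR = −μ + z·σ = −(-0.07%) + 1.282 × 4.06% = 5.275%.
On $400,000,000: 0.05275 × $400,000,000 = $21,100,000.

$21,100,000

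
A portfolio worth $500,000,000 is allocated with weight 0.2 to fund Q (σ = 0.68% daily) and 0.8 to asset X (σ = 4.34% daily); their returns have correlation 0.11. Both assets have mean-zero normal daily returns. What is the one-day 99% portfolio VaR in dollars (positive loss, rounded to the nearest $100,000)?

σ_p² = 0.2²·0.68² + 0.8²·4.34² + 2·0.11·0.2·0.8·0.68·4.34 = 12.1772 (%²).
σ_p = √12.1772 = 3.490%.
At 99%, z = 2.326.
VaR = 2.326 × 3.490% = 8.118%; on $500,000,000 that is $40,590,000.

$40,600,000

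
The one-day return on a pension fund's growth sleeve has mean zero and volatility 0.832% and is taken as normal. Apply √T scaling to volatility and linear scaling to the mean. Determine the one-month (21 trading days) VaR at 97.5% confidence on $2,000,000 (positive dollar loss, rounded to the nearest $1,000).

$149,000

At 97.5%, z = 1.960.
σ_{21d} = 0.832% × √21 = 3.813%.
VaR = 1.960 × 3.813% = 7.473%.
On $2,000,000: 0.07473 × $2,000,000 = $149,460.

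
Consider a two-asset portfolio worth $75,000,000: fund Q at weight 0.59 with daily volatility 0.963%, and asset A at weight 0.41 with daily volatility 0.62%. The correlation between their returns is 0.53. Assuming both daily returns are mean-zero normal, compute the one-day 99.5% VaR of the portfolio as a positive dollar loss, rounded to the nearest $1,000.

σ_p² = 0.59²·0.963² + 0.41²·0.62² + 2·0.53·0.59·0.41·0.963·0.62 = 0.5405 (%²).
σ_p = √0.5405 = 0.735%.
At 99.5%, z = 2.576.
VaR = 2.576 × 0.735% = 1.893%; on $75,000,000 that is $1,419,750.

$1,420,000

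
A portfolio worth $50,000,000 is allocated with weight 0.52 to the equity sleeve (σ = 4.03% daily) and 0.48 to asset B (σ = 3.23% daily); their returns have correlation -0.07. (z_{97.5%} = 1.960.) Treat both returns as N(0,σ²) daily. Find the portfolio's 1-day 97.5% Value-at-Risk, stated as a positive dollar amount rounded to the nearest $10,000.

$2,470,000

σ_p² = 0.52²·4.03² + 0.48²·3.23² + 2·-0.07·0.52·0.48·4.03·3.23 = 6.3404 (%²).
σ_p = √6.3404 = 2.518%.
VaR = 1.960 × 2.518% = 4.935%; on $50,000,000 that is $2,467,500.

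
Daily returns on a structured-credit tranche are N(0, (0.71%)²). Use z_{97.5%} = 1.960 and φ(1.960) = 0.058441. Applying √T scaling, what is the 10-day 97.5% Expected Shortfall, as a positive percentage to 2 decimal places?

σ_{10d} = 0.71% × √10 = 2.245%.
ES multiplier = φ(z)/(1−α) = 0.058441/0.025 = 2.338.
ES = 2.245% × 2.338 = 5.249%.

5.25%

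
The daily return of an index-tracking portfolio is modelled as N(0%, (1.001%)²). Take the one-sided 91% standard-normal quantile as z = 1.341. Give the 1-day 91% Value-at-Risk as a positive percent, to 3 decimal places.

1.342%

VaR = z·σ = 1.341 × 1.001% = 1.342%.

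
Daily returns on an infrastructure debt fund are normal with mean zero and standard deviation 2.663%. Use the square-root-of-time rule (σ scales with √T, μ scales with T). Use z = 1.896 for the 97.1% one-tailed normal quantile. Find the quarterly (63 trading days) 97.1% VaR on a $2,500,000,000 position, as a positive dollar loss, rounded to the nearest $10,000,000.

σ_{63d} = 2.663% × √63 = 21.137%.
VaR = 1.896 × 21.137% = 40.076%.
On $2,500,000,000: 0.40076 × $2,500,000,000 = $1,001,900,000.

$1,000,000,000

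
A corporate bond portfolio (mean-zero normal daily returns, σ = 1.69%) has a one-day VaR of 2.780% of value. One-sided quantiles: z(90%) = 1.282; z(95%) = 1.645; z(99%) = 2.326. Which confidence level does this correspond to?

95%

Implied z = VaR/σ = 2.780 / 1.69 = 1.645.
This matches z(95%) = 1.645.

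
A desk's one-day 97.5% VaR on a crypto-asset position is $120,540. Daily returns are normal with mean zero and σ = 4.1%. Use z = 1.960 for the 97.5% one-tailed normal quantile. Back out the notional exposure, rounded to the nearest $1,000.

VaR as a fraction of value: z·σ = 1.960 × 4.1% = 8.036%.
Position = $120,540 / 0.08036 = $1,500,000.

$1,500,000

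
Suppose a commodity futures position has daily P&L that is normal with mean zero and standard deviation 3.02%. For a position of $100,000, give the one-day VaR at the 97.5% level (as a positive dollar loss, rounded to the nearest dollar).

$5,919

At 97.5% one-sided, z = 1.960.
VaR = z·σ = 1.960 × 3.02% = 5.919%.
On $100,000: 0.05919 × $100,000 = $5,919.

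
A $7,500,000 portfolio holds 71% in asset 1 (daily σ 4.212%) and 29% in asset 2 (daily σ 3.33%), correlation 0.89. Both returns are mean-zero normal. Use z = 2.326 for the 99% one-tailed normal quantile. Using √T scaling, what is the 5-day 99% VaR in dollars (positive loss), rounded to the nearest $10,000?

σ_p = √(0.71²·4.212² + 0.29²·3.33² + 2·0.89·0.71·0.29·4.212·3.33) = 3.875%.
σ_{5d} = 3.875% × √5 = 8.665%.
VaR = 2.326 × 8.665% = 20.155%; on $7,500,000 that is $1,511,625.

$1,510,000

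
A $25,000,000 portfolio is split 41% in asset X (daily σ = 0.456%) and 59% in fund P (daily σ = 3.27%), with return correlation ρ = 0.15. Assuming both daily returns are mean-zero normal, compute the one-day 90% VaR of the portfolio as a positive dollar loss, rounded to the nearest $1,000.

$630,000

σ_p² = 0.41²·0.456² + 0.59²·3.27² + 2·0.15·0.41·0.59·0.456·3.27 = 3.8654 (%²).
σ_p = √3.8654 = 1.966%.
At 90%, z = 1.282.
VaR = 1.282 × 1.966% = 2.520%; on $25,000,000 that is $630,000.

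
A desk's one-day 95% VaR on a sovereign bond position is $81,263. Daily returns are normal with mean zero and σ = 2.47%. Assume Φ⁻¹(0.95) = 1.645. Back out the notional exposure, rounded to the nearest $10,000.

$2,000,000

VaR as a fraction of value: z·σ = 1.645 × 2.47% = 4.06315%.
Position = $81,263 / 0.0406315 = $2,000,000.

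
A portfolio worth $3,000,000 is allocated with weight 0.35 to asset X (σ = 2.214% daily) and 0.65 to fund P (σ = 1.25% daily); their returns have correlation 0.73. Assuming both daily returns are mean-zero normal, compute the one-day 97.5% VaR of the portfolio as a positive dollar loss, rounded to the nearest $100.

σ_p² = 0.35²·2.214² + 0.65²·1.25² + 2·0.73·0.35·0.65·2.214·1.25 = 2.1799 (%²).
σ_p = √2.1799 = 1.476%.
At 97.5%, z = 1.960.
VaR = 1.960 × 1.476% = 2.893%; on $3,000,000 that is $86,790.

$86,800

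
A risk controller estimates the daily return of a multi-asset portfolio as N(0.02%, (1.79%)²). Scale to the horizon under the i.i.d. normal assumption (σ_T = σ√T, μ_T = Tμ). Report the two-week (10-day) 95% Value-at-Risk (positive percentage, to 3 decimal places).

9.111%

At 95%, z = 1.645.
σ_{10d} = 1.79% × √10 = 5.660%; μ_{10d} = 10 × 0.02% = 0.200%.
VaR = −(0.200%) + 1.645 × 5.660% = 9.111%.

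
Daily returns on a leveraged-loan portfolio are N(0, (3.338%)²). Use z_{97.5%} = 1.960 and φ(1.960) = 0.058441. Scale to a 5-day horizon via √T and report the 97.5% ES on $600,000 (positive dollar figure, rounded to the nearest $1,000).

$105,000

σ_{5d} = 3.338% × √5 = 7.464%.
ES multiplier = φ(z)/(1−α) = 0.058441/0.025 = 2.338.
ES = 7.464% × 2.338 = 17.451%; on $600,000: $104,706.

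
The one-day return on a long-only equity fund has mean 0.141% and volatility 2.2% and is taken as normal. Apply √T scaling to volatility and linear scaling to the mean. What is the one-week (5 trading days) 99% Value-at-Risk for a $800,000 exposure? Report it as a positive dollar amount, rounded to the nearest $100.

At 99%, z = 2.326.
σ_{5d} = 2.2% × √5 = 4.919%; μ_{5d} = 5 × 0.141% = 0.705%.
VaR = −(0.705%) + 2.326 × 4.919% = 10.737%.
On $800,000: 0.10737 × $800,000 = $85,896.

$85,900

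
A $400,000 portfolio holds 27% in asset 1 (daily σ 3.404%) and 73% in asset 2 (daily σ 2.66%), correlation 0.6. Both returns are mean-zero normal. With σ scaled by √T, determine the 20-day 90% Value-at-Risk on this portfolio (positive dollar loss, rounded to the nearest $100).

σ_p = √(0.27²·3.404² + 0.73²·2.66² + 2·0.6·0.27·0.73·3.404·2.66) = 2.599%.
σ_{20d} = 2.599% × √20 = 11.623%.
z(90%) = 1.282.
VaR = 1.282 × 11.623% = 14.901%; on $400,000 that is $59,604.

$59,600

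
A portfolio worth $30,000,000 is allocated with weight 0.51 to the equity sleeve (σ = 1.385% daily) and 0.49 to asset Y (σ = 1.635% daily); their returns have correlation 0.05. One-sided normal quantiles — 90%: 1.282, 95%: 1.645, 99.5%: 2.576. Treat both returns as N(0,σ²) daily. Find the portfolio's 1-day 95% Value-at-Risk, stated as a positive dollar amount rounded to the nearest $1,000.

σ_p² = 0.51²·1.385² + 0.49²·1.635² + 2·0.05·0.51·0.49·1.385·1.635 = 1.1974 (%²).
σ_p = √1.1974 = 1.094%.
VaR = 1.645 × 1.094% = 1.800%; on $30,000,000 that is $540,000.

$540,000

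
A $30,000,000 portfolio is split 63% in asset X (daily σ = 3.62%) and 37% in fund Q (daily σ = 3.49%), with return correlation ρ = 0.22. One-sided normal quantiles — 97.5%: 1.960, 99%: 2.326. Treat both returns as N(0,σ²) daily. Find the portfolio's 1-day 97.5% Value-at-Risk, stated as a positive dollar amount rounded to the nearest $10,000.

$1,680,000

σ_p² = 0.63²·3.62² + 0.37²·3.49² + 2·0.22·0.63·0.37·3.62·3.49 = 8.1644 (%²).
σ_p = √8.1644 = 2.857%.
VaR = 1.960 × 2.857% = 5.600%; on $30,000,000 that is $1,680,000.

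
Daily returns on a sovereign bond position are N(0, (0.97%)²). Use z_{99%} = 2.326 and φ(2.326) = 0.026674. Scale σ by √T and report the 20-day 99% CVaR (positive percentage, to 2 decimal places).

11.57%

σ_{20d} = 0.97% × √20 = 4.338%.
ES multiplier = φ(z)/(1−α) = 0.026674/0.01 = 2.667.
ES = 4.338% × 2.667 = 11.569%.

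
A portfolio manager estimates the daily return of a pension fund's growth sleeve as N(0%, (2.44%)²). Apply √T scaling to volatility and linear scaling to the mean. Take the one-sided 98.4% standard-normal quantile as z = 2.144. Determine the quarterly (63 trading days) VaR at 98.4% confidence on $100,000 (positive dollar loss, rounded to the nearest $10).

$41,520

σ_{63d} = 2.44% × √63 = 19.367%.
VaR = 2.144 × 19.367% = 41.523%.
On $100,000: 0.41523 × $100,000 = $41,523.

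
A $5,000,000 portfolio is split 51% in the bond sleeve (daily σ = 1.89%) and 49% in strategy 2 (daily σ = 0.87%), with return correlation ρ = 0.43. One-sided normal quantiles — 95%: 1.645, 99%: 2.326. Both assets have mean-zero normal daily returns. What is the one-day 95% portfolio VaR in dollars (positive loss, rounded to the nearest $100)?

σ_p² = 0.51²·1.89² + 0.49²·0.87² + 2·0.43·0.51·0.49·1.89·0.87 = 1.4642 (%²).
σ_p = √1.4642 = 1.210%.
VaR = 1.645 × 1.210% = 1.990%; on $5,000,000 that is $99,500.

$99,500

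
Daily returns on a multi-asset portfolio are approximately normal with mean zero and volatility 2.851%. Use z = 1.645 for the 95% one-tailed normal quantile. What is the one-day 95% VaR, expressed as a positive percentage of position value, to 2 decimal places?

VaR = z·σ = 1.645 × 2.851% = 4.690%.

4.69%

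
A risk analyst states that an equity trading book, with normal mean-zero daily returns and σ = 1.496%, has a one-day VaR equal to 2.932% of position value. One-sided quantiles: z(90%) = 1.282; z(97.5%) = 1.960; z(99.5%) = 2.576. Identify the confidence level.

Implied z = VaR/σ = 2.932 / 1.496 = 1.960.
This matches z(97.5%) = 1.960.

97.5%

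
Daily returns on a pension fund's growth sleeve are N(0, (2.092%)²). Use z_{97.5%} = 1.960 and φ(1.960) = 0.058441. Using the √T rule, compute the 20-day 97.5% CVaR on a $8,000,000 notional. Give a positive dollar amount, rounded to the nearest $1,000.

$1,750,000

σ_{20d} = 2.092% × √20 = 9.356%.
ES multiplier = φ(z)/(1−α) = 0.058441/0.025 = 2.338.
ES = 9.356% × 2.338 = 21.874%; on $8,000,000: $1,749,920.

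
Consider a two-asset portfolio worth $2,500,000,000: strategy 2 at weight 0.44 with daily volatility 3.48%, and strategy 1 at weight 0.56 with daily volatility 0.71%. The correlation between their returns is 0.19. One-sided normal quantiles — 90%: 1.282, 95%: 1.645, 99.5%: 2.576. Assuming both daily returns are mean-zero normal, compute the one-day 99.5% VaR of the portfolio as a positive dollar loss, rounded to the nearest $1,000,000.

$106,000,000

σ_p² = 0.44²·3.48² + 0.56²·0.71² + 2·0.19·0.44·0.56·3.48·0.71 = 2.7340 (%²).
σ_p = √2.7340 = 1.653%.
VaR = 2.576 × 1.653% = 4.258%; on $2,500,000,000 that is $106,450,000.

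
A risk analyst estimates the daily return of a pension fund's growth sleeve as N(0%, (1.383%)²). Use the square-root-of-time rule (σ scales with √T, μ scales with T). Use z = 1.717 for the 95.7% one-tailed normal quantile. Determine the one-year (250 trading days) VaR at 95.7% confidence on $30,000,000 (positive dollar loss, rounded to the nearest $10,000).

σ_{250d} = 1.383% × √250 = 21.867%.
VaR = 1.717 × 21.867% = 37.546%.
On $30,000,000: 0.37546 × $30,000,000 = $11,263,800.

$11,260,000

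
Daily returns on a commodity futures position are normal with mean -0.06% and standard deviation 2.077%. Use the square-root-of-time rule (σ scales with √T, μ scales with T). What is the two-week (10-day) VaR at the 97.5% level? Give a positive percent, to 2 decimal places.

At 97.5%, z = 1.960.
σ_{10d} = 2.077% × √10 = 6.568%; μ_{10d} = 10 × -0.06% = -0.600%.
VaR = −(-0.600%) + 1.960 × 6.568% = 13.473%.

13.47%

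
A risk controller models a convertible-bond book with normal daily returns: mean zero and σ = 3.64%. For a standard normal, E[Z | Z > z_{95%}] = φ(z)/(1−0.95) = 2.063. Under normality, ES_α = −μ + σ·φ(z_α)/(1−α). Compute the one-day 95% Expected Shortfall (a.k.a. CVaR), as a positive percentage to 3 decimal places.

7.509%

ES = 3.64% × 2.063 = 7.509%.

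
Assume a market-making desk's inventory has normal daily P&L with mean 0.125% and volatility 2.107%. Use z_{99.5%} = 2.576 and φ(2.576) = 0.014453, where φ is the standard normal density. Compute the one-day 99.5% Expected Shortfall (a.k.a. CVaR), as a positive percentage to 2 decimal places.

5.97%

Tail multiplier: φ(z)/(1−α) = 0.014453 / 0.005 = 2.891.
ES = −(0.125%) + 2.107% × 2.891 = 5.966%.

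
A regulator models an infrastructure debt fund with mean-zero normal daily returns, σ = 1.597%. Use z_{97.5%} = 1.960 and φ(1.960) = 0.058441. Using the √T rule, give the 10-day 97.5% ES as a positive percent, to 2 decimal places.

11.81%

σ_{10d} = 1.597% × √10 = 5.050%.
ES multiplier = φ(z)/(1−α) = 0.058441/0.025 = 2.338.
ES = 5.050% × 2.338 = 11.807%.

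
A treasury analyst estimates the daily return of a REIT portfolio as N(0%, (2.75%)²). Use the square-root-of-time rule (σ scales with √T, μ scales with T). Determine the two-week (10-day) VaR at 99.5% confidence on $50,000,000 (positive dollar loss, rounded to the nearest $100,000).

At 99.5%, z = 2.576.
σ_{10d} = 2.75% × √10 = 8.696%.
VaR = 2.576 × 8.696% = 22.401%.
On $50,000,000: 0.22401 × $50,000,000 = $11,200,500.

$11,200,000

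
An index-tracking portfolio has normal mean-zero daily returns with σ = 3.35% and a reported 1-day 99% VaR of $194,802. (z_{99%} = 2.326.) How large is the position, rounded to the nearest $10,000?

VaR as a fraction of value: z·σ = 2.326 × 3.35% = 7.7921%.
Position = $194,802 / 0.077921 = $2,499,994.

$2,500,000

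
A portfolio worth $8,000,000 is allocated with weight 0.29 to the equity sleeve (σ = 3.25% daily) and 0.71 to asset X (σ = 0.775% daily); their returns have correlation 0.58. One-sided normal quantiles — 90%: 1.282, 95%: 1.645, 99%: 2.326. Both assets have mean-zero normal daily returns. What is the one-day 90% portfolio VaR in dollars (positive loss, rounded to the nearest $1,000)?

$137,000

σ_p² = 0.29²·3.25² + 0.71²·0.775² + 2·0.58·0.29·0.71·3.25·0.775 = 1.7927 (%²).
σ_p = √1.7927 = 1.339%.
VaR = 1.282 × 1.339% = 1.717%; on $8,000,000 that is $137,360.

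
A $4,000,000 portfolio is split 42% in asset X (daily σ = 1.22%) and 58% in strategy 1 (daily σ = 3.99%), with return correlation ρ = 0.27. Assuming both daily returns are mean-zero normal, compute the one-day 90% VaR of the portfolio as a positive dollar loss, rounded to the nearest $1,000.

$128,000

σ_p² = 0.42²·1.22² + 0.58²·3.99² + 2·0.27·0.42·0.58·1.22·3.99 = 6.2584 (%²).
σ_p = √6.2584 = 2.502%.
At 90%, z = 1.282.
VaR = 1.282 × 2.502% = 3.208%; on $4,000,000 that is $128,320.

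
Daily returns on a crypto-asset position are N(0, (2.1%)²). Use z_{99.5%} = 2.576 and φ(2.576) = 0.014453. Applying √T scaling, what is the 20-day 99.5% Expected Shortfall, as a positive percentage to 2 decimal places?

27.15%

σ_{20d} = 2.1% × √20 = 9.391%.
ES multiplier = φ(z)/(1−α) = 0.014453/0.005 = 2.891.
ES = 9.391% × 2.891 = 27.149%.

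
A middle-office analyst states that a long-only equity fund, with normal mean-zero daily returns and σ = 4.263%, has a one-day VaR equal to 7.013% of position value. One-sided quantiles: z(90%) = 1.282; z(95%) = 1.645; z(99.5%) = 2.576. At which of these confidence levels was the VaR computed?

95%

Implied z = VaR/σ = 7.013 / 4.263 = 1.645.
This matches z(95%) = 1.645.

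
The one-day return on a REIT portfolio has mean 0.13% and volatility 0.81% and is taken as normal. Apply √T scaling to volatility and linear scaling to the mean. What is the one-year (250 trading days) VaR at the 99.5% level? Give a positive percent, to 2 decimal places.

0.49%

At 99.5%, z = 2.576.
σ_{250d} = 0.81% × √250 = 12.807%; μ_{250d} = 250 × 0.13% = 32.500%.
VaR = −(32.500%) + 2.576 × 12.807% = 0.491%.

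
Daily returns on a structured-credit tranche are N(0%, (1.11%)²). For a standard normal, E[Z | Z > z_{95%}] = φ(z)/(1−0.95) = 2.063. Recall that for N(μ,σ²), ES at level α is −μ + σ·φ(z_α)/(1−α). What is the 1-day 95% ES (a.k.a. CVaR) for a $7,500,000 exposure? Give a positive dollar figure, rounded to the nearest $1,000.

$172,000

ES = 1.11% × 2.063 = 2.290%.
On $7,500,000: 0.02290 × $7,500,000 = $171,750.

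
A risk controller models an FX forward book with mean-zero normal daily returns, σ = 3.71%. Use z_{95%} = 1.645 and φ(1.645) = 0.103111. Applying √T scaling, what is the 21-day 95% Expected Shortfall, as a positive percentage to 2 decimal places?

σ_{21d} = 3.71% × √21 = 17.001%.
ES multiplier = φ(z)/(1−α) = 0.103111/0.05 = 2.062.
ES = 17.001% × 2.062 = 35.056%.

35.06%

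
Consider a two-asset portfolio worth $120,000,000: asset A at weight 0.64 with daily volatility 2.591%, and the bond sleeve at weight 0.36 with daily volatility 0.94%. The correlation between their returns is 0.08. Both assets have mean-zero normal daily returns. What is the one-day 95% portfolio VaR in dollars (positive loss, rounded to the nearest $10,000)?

$3,390,000

σ_p² = 0.64²·2.591² + 0.36²·0.94² + 2·0.08·0.64·0.36·2.591·0.94 = 2.9541 (%²).
σ_p = √2.9541 = 1.719%.
At 95%, z = 1.645.
VaR = 1.645 × 1.719% = 2.828%; on $120,000,000 that is $3,393,600.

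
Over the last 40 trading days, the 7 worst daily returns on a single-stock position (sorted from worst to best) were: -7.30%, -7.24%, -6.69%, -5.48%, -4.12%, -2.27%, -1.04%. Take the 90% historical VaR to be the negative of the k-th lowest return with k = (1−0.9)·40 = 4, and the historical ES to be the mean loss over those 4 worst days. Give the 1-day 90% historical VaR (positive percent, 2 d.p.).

5.48%

k = 4; the 4th lowest return is -5.48%, so VaR = 5.48%.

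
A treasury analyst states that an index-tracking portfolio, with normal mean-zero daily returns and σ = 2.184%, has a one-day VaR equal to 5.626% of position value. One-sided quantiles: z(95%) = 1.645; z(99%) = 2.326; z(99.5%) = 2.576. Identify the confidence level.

Implied z = VaR/σ = 5.626 / 2.184 = 2.576.
This matches z(99.5%) = 2.576.

99.5%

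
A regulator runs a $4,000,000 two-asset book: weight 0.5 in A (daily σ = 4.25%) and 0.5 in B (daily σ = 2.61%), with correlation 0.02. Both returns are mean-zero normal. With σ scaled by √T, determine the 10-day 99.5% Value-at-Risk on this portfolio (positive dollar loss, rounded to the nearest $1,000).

$820,000

σ_p = √(0.5²·4.25² + 0.5²·2.61² + 2·0.02·0.5·0.5·4.25·2.61) = 2.516%.
σ_{10d} = 2.516% × √10 = 7.956%.
z(99.5%) = 2.576.
VaR = 2.576 × 7.956% = 20.495%; on $4,000,000 that is $819,800.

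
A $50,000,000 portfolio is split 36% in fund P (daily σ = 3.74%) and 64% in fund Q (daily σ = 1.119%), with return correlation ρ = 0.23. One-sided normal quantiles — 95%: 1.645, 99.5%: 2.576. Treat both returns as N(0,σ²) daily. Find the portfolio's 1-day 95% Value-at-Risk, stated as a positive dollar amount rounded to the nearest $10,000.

σ_p² = 0.36²·3.74² + 0.64²·1.119² + 2·0.23·0.36·0.64·3.74·1.119 = 2.7692 (%²).
σ_p = √2.7692 = 1.664%.
VaR = 1.645 × 1.664% = 2.737%; on $50,000,000 that is $1,368,500.

$1,370,000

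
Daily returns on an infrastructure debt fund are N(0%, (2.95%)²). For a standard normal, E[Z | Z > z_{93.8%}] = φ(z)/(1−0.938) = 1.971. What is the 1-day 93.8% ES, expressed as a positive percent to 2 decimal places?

ES = 2.95% × 1.971 = 5.814%.

5.81%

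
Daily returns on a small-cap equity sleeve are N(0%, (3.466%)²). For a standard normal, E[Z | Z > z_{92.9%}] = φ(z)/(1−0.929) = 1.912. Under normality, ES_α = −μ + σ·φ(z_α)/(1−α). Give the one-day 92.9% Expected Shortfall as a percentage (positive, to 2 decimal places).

ES = 3.466% × 1.912 = 6.627%.

6.63%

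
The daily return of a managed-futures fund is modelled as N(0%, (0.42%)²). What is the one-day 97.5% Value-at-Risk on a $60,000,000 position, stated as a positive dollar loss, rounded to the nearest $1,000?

At 97.5% one-sided, z = 1.960.
VaR = z·σ = 1.960 × 0.42% = 0.823%.
On $60,000,000: 0.00823 × $60,000,000 = $493,800.

$494,000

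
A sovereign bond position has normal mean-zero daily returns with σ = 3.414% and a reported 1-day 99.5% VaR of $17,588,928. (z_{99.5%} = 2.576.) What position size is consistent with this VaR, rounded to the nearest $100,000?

$200,000,000

VaR as a fraction of value: z·σ = 2.576 × 3.414% = 8.79446%.
Position = $17,588,928 / 0.0879446 = $200,000,000.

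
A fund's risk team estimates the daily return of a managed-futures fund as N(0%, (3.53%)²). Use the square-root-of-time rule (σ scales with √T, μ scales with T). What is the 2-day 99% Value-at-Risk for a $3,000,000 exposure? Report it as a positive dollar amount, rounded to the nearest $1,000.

At 99%, z = 2.326.
σ_{2d} = 3.53% × √2 = 4.992%.
VaR = 2.326 × 4.992% = 11.611%.
On $3,000,000: 0.11611 × $3,000,000 = $348,330.

$348,000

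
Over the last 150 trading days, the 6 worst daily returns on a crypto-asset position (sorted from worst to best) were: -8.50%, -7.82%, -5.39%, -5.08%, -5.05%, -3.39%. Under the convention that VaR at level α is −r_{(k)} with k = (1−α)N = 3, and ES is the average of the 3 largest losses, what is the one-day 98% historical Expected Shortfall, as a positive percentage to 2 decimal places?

7.24%

The 3 worst returns sum to -21.71%.
ES = −(-21.71%) / 3 = 7.2366…% ≈ 7.24%.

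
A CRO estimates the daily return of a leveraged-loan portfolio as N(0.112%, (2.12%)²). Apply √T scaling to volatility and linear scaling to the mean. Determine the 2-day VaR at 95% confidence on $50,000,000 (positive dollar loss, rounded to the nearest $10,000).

At 95%, z = 1.645.
σ_{2d} = 2.12% × √2 = 2.998%; μ_{2d} = 2 × 0.112% = 0.224%.
VaR = −(0.224%) + 1.645 × 2.998% = 4.708%.
On $50,000,000: 0.04708 × $50,000,000 = $2,354,000.

$2,350,000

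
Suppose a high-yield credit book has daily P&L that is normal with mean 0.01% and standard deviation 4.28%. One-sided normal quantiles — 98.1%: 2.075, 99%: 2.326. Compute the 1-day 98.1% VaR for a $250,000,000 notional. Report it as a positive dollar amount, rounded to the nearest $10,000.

$22,180,000

VaR = −μ + z·σ = −(0.01%) + 2.075 × 4.28% = 8.871%.
On $250,000,000: 0.08871 × $250,000,000 = $22,177,500.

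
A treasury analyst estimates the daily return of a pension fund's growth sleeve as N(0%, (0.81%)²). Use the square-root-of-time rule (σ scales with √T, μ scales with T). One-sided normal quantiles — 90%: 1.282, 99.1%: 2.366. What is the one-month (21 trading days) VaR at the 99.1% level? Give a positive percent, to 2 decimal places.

8.78%

σ_{21d} = 0.81% × √21 = 3.712%.
VaR = 2.366 × 3.712% = 8.783%.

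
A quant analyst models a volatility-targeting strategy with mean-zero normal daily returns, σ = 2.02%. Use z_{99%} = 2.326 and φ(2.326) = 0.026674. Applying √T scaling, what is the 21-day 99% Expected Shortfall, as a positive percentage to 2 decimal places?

σ_{21d} = 2.02% × √21 = 9.257%.
ES multiplier = φ(z)/(1−α) = 0.026674/0.01 = 2.667.
ES = 9.257% × 2.667 = 24.688%.

24.69%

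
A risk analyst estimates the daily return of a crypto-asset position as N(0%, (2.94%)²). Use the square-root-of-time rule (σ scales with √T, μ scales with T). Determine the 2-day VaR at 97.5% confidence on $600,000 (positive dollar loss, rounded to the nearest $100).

$48,900

At 97.5%, z = 1.960.
σ_{2d} = 2.94% × √2 = 4.158%.
VaR = 1.960 × 4.158% = 8.150%.
On $600,000: 0.08150 × $600,000 = $48,900.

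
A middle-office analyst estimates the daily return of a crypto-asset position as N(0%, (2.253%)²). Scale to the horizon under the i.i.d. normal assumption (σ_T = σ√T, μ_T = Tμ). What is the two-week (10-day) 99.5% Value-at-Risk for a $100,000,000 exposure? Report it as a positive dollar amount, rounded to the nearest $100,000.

At 99.5%, z = 2.576.
σ_{10d} = 2.253% × √10 = 7.125%.
VaR = 2.576 × 7.125% = 18.354%.
On $100,000,000: 0.18354 × $100,000,000 = $18,354,000.

$18,400,000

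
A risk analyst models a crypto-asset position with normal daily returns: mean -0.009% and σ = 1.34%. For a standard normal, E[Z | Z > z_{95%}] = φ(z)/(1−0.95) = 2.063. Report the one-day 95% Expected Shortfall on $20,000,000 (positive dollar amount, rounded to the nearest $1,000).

ES = −(-0.009%) + 1.34% × 2.063 = 2.773%.
On $20,000,000: 0.02773 × $20,000,000 = $554,600.

$555,000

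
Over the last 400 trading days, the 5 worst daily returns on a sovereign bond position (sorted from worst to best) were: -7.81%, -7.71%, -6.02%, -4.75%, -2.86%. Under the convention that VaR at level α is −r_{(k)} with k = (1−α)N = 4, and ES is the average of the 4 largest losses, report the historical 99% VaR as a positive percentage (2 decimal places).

k = 4; the 4th lowest return is -4.75%, so VaR = 4.75%.

4.75%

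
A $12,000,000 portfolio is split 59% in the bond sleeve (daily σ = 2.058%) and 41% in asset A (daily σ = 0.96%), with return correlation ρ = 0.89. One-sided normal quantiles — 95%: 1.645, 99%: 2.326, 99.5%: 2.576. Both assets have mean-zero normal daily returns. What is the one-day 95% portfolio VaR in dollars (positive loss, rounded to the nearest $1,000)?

σ_p² = 0.59²·2.058² + 0.41²·0.96² + 2·0.89·0.59·0.41·2.058·0.96 = 2.4799 (%²).
σ_p = √2.4799 = 1.575%.
VaR = 1.645 × 1.575% = 2.591%; on $12,000,000 that is $310,920.

$311,000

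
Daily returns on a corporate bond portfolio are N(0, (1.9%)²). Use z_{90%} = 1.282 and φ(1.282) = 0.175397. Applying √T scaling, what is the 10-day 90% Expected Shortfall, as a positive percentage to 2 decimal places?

σ_{10d} = 1.9% × √10 = 6.008%.
ES multiplier = φ(z)/(1−α) = 0.175397/0.1 = 1.754.
ES = 6.008% × 1.754 = 10.538%.

10.54%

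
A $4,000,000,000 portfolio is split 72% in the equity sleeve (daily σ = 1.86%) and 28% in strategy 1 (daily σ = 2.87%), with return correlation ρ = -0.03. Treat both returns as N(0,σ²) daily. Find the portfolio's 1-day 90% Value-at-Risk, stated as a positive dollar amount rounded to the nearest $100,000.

σ_p² = 0.72²·1.86² + 0.28²·2.87² + 2·-0.03·0.72·0.28·1.86·2.87 = 2.3747 (%²).
σ_p = √2.3747 = 1.541%.
At 90%, z = 1.282.
VaR = 1.282 × 1.541% = 1.976%; on $4,000,000,000 that is $79,040,000.

$79,000,000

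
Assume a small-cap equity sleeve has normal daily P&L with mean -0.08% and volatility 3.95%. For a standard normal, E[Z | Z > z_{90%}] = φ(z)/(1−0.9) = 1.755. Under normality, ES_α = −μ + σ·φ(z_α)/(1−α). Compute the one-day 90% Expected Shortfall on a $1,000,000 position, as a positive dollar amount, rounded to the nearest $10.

$70,120

ES = −(-0.08%) + 3.95% × 1.755 = 7.012%.
On $1,000,000: 0.07012 × $1,000,000 = $70,120.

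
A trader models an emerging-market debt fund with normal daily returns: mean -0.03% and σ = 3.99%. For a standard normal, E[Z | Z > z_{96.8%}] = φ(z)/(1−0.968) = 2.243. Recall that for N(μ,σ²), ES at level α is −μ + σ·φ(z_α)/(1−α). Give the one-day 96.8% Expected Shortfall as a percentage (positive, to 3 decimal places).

8.980%

ES = −(-0.03%) + 3.99% × 2.243 = 8.980%.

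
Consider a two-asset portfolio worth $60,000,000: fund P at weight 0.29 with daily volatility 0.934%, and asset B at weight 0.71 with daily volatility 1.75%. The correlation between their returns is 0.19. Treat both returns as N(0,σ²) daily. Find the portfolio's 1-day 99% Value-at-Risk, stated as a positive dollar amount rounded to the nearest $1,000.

σ_p² = 0.29²·0.934² + 0.71²·1.75² + 2·0.19·0.29·0.71·0.934·1.75 = 1.7451 (%²).
σ_p = √1.7451 = 1.321%.
At 99%, z = 2.326.
VaR = 2.326 × 1.321% = 3.073%; on $60,000,000 that is $1,843,800.

$1,844,000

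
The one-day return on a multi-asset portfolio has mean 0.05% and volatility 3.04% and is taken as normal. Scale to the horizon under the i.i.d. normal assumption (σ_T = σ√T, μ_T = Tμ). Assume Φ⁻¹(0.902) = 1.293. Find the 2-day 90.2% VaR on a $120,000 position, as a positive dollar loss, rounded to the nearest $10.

σ_{2d} = 3.04% × √2 = 4.299%; μ_{2d} = 2 × 0.05% = 0.100%.
VaR = −(0.100%) + 1.293 × 4.299% = 5.459%.
On $120,000: 0.05459 × $120,000 = $6,551.

$6,550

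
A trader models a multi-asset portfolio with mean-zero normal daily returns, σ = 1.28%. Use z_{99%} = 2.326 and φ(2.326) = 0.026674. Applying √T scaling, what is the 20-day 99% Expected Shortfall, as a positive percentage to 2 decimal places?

15.27%

σ_{20d} = 1.28% × √20 = 5.724%.
ES multiplier = φ(z)/(1−α) = 0.026674/0.01 = 2.667.
ES = 5.724% × 2.667 = 15.266%.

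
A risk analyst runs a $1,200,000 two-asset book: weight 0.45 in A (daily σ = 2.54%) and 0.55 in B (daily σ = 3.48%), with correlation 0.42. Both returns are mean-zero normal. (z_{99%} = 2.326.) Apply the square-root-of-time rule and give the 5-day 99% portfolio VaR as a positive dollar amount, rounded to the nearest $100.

σ_p = √(0.45²·2.54² + 0.55²·3.48² + 2·0.42·0.45·0.55·2.54·3.48) = 2.609%.
σ_{5d} = 2.609% × √5 = 5.834%.
VaR = 2.326 × 5.834% = 13.570%; on $1,200,000 that is $162,840.

$162,800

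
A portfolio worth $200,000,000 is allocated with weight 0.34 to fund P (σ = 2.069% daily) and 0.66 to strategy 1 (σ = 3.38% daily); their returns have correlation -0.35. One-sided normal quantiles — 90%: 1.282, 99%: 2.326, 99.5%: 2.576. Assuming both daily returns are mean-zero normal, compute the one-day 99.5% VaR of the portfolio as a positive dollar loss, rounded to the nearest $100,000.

σ_p² = 0.34²·2.069² + 0.66²·3.38² + 2·-0.35·0.34·0.66·2.069·3.38 = 4.3728 (%²).
σ_p = √4.3728 = 2.091%.
VaR = 2.576 × 2.091% = 5.386%; on $200,000,000 that is $10,772,000.

$10,800,000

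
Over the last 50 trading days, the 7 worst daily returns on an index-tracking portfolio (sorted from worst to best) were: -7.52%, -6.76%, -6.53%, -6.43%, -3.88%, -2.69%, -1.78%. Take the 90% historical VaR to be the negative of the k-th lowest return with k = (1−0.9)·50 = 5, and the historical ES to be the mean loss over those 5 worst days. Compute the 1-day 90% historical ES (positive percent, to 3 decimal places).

The 5 worst returns sum to -31.12%.
ES = −(-31.12%) / 5 = 6.224%.

6.224%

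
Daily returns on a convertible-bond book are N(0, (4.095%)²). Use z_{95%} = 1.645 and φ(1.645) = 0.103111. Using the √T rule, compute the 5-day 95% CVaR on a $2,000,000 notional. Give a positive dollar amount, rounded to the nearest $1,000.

$378,000

σ_{5d} = 4.095% × √5 = 9.157%.
ES multiplier = φ(z)/(1−α) = 0.103111/0.05 = 2.062.
ES = 9.157% × 2.062 = 18.882%; on $2,000,000: $377,640.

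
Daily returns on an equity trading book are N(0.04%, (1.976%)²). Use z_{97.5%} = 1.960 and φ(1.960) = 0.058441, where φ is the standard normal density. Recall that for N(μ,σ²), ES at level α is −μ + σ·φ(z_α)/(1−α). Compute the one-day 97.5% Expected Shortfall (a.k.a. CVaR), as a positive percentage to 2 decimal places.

Tail multiplier: φ(z)/(1−α) = 0.058441 / 0.025 = 2.338.
ES = −(0.04%) + 1.976% × 2.338 = 4.580%.

4.58%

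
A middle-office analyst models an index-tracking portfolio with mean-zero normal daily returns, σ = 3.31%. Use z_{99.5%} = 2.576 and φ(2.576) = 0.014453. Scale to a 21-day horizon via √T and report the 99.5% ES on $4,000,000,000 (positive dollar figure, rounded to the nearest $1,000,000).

σ_{21d} = 3.31% × √21 = 15.168%.
ES multiplier = φ(z)/(1−α) = 0.014453/0.005 = 2.891.
ES = 15.168% × 2.891 = 43.851%; on $4,000,000,000: $1,754,040,000.

$1,754,000,000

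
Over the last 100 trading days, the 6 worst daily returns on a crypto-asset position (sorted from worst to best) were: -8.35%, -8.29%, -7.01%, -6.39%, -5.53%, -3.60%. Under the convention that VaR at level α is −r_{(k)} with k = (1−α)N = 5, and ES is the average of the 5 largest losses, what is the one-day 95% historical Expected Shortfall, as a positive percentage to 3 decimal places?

7.114%

The 5 worst returns sum to -35.57%.
ES = −(-35.57%) / 5 = 7.114%.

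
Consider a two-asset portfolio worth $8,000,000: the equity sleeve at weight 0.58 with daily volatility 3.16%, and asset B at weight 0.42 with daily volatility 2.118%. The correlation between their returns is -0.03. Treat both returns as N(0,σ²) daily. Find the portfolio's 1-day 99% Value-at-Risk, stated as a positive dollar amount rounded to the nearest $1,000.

σ_p² = 0.58²·3.16² + 0.42²·2.118² + 2·-0.03·0.58·0.42·3.16·2.118 = 4.0526 (%²).
σ_p = √4.0526 = 2.013%.
At 99%, z = 2.326.
VaR = 2.326 × 2.013% = 4.682%; on $8,000,000 that is $374,560.

$375,000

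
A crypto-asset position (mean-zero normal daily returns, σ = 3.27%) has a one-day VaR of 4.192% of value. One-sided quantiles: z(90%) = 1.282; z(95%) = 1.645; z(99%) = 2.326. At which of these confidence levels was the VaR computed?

Implied z = VaR/σ = 4.192 / 3.27 = 1.282.
This matches z(90%) = 1.282.

90%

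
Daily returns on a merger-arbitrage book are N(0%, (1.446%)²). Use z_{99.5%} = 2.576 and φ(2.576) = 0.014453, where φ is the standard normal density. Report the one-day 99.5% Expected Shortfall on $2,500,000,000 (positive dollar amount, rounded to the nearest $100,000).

Tail multiplier: φ(z)/(1−α) = 0.014453 / 0.005 = 2.891.
ES = 1.446% × 2.891 = 4.180%.
On $2,500,000,000: 0.04180 × $2,500,000,000 = $104,500,000.

$104,500,000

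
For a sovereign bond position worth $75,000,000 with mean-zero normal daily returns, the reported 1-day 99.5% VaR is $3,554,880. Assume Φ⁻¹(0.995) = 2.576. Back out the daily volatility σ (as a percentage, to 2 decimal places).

1.84%

VaR as a fraction: $3,554,880 / $75,000,000 = 4.740%.
σ = VaR / z = 4.740% / 2.576 = 1.840%.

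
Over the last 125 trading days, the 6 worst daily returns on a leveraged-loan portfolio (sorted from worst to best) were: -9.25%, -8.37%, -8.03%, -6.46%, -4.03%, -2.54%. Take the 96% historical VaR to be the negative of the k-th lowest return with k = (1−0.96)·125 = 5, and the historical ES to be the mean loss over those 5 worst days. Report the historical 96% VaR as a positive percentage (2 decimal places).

4.03%

k = 5; the 5th lowest return is -4.03%, so VaR = 4.03%.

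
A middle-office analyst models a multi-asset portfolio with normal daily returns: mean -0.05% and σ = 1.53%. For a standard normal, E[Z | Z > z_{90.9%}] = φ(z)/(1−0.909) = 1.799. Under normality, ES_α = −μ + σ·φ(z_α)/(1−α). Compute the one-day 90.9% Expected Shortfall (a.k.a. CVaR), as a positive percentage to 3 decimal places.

2.802%

ES = −(-0.05%) + 1.53% × 1.799 = 2.802%.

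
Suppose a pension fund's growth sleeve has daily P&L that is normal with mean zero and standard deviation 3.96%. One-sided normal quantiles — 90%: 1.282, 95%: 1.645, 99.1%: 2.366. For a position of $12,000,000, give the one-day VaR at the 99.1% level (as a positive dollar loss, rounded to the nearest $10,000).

VaR = z·σ = 2.366 × 3.96% = 9.369%.
On $12,000,000: 0.09369 × $12,000,000 = $1,124,280.

$1,120,000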